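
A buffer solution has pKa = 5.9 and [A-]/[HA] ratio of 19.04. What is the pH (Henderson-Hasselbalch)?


pH = pKa + log10([A-]/[HA])
pH = 5.9 + log10(19.04)
pH = 7.1797

7.1797


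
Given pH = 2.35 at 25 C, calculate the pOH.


pOH = 14 - pH
pOH = 14 - 2.35
pOH = 11.65

11.65


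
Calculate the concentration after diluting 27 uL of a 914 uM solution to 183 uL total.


C2 = C1 * V1 / V2
C2 = 914 * 27 / 183
C2 = 134.8525 uM

134.8525 uM


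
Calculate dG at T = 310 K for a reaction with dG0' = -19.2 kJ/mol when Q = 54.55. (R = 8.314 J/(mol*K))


dG = dG0' + RT * ln(Q) / 1000
dG = -19.2 + 8.314 * 310 * ln(54.55) / 1000
dG = -8.8929 kJ/mol

-8.8929 kJ/mol


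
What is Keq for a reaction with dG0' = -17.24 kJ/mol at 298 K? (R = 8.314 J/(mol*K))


Keq = exp(-dG0 * 1000 / (R * T))
Keq = exp(-(-17.24) * 1000 / (8.314 * 298))
Keq = 1051.9758

1051.9758


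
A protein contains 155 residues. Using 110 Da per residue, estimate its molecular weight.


MW = n_residues * 110 Da
MW = 155 * 110
MW = 17050 Da

17050 Da


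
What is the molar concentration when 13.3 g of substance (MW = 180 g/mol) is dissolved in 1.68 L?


C = (mass / MW) / volume
C = (13.3 / 180) / 1.68
C = 0.044 M

0.044 M


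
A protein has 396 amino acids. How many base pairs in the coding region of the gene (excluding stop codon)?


Each amino acid = 1 codon = 3 bp
bp = 396 * 3 = 1188 bp

1188 bp


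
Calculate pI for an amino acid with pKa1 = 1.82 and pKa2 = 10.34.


pI = (pKa1 + pKa2) / 2
pI = (1.82 + 10.34) / 2
pI = 6.08

6.08


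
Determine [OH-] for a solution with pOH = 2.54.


[OH-] = 10^(-pOH)
[OH-] = 10^(-2.54)
[OH-] = 0.0029 M

0.0029 M


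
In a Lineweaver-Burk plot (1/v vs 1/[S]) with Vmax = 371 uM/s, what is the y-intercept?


y-intercept = 1/Vmax
= 1/371
= 0.0027 s/uM

0.0027 s/uM


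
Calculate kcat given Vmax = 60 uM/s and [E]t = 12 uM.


kcat = Vmax / [E]t
kcat = 60 / 12
kcat = 5.0 s^-1

5.0 s^-1


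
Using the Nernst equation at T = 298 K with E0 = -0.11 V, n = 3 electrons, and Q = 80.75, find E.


E = E0 - (RT/nF) * ln(Q)
E = -0.11 - (8.314 * 298 / (3 * 96485)) * ln(80.75)
E = -0.1476 V

-0.1476 V


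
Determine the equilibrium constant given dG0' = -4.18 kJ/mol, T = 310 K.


Keq = exp(-dG0 * 1000 / (R * T))
Keq = exp(-(-4.18) * 1000 / (8.314 * 310))
Keq = 5.0623

5.0623


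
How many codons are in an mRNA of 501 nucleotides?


codons = nucleotides / 3
codons = 501 / 3 = 167

167


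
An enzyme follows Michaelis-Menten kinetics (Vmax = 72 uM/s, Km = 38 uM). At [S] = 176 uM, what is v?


v = Vmax * [S] / (Km + [S])
v = 72 * 176 / (38 + 176)
v = 59.215 uM/s

59.215 uM/s


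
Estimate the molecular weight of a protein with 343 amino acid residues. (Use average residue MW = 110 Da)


MW = n_residues * 110 Da
MW = 343 * 110
MW = 37730 Da

37730 Da


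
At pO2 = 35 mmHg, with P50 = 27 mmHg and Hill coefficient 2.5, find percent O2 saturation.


Y = pO2^n / (P50^n + pO2^n)
Y = 35^2.5 / (27^2.5 + 35^2.5)
Y = 65.67%

65.67%


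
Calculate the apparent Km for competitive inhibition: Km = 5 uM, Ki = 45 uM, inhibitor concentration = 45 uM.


Km_app = Km * (1 + [I]/Ki)
Km_app = 5 * (1 + 45/45)
Km_app = 10.0 uM

10.0 uM


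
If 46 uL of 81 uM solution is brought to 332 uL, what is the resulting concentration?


C2 = C1 * V1 / V2
C2 = 81 * 46 / 332
C2 = 11.2229 uM

11.2229 uM


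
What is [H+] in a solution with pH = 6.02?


[H+] = 10^(-pH)
[H+] = 10^(-6.02)
[H+] = 9.550e-07 M

9.550e-07 M


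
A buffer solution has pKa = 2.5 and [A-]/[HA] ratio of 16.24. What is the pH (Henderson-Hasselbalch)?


pH = pKa + log10([A-]/[HA])
pH = 2.5 + log10(16.24)
pH = 3.7106

3.7106


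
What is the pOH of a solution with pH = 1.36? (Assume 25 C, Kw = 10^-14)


pOH = 14 - pH
pOH = 14 - 1.36
pOH = 12.64

12.64


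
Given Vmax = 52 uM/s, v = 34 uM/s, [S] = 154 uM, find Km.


Km = [S] * (Vmax - v) / v
Km = 154 * (52 - 34) / 34
Km = 81.5294 uM

81.5294 uM


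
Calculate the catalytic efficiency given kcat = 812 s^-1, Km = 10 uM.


Catalytic efficiency = kcat / Km
= 812 / 10
= 81.2 uM^-1*s^-1

81.2 uM^-1*s^-1


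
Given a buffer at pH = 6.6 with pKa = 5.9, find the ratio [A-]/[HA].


[A-]/[HA] = 10^(pH - pKa)
= 10^(6.6 - 5.9)
= 5.0119

5.0119


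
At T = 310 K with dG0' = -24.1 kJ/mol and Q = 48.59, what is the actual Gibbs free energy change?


dG = dG0' + RT * ln(Q) / 1000
dG = -24.1 + 8.314 * 310 * ln(48.59) / 1000
dG = -14.0911 kJ/mol

-14.0911 kJ/mol


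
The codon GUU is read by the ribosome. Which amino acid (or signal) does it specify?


Standard genetic code lookup.
Codon GUU -> Val

Val


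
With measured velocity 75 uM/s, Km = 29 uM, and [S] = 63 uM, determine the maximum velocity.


Vmax = v * (Km + [S]) / [S]
Vmax = 75 * (29 + 63) / 63
Vmax = 109.5238 uM/s

109.5238 uM/s


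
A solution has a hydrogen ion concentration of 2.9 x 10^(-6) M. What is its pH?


pH = -log10([H+])
pH = -log10(2.9 x 10^(-6))
pH = 5.5376

5.5376


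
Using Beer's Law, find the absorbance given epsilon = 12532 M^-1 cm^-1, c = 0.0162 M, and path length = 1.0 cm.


A = epsilon * c * l
A = 12532 * 0.0162 * 1.0
A = 203.0184

203.0184


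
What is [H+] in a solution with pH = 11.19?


[H+] = 10^(-pH)
[H+] = 10^(-11.19)
[H+] = 6.457e-12 M

6.457e-12 M


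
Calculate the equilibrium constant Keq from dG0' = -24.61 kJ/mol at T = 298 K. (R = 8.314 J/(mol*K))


Keq = exp(-dG0 * 1000 / (R * T))
Keq = exp(-(-24.61) * 1000 / (8.314 * 298))
Keq = 20601.351

20601.351


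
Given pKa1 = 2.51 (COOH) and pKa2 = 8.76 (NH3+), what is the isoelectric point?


pI = (pKa1 + pKa2) / 2
pI = (2.51 + 8.76) / 2
pI = 5.635

5.635


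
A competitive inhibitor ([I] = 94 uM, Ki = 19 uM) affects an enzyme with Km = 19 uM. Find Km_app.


Km_app = Km * (1 + [I]/Ki)
Km_app = 19 * (1 + 94/19)
Km_app = 113.0 uM

113.0 uM


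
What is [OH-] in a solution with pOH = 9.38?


[OH-] = 10^(-pOH)
[OH-] = 10^(-9.38)
[OH-] = 4.169e-10 M

4.169e-10 M


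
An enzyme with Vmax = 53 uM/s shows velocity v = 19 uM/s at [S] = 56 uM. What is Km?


Km = [S] * (Vmax - v) / v
Km = 56 * (53 - 19) / 19
Km = 100.2105 uM

100.2105 uM


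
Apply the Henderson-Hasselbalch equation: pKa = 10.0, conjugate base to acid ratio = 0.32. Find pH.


pH = pKa + log10([A-]/[HA])
pH = 10.0 + log10(0.32)
pH = 9.5051

9.5051


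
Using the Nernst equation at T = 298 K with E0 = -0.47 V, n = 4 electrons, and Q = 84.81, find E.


E = E0 - (RT/nF) * ln(Q)
E = -0.47 - (8.314 * 298 / (4 * 96485)) * ln(84.81)
E = -0.4985 V

-0.4985 V


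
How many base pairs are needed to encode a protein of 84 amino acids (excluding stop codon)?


Each amino acid = 1 codon = 3 bp
bp = 84 * 3 = 252 bp

252 bp


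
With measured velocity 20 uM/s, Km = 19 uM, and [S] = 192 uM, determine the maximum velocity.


Vmax = v * (Km + [S]) / [S]
Vmax = 20 * (19 + 192) / 192
Vmax = 21.9792 uM/s

21.9792 uM/s


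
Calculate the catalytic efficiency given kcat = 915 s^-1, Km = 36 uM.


Catalytic efficiency = kcat / Km
= 915 / 36
= 25.4167 uM^-1*s^-1

25.4167 uM^-1*s^-1


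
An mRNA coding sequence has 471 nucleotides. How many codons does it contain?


codons = nucleotides / 3
codons = 471 / 3 = 157

157


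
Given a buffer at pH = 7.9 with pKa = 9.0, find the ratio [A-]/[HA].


[A-]/[HA] = 10^(pH - pKa)
= 10^(7.9 - 9.0)
= 0.0794

0.0794


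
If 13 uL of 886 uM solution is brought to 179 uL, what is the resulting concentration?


C2 = C1 * V1 / V2
C2 = 886 * 13 / 179
C2 = 64.3464 uM

64.3464 uM


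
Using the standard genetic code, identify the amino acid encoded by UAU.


Standard genetic code lookup.
Codon UAU -> Tyr

Tyr


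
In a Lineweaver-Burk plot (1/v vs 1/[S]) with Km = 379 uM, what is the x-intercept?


x-intercept = -1/Km
= -1/379
= -0.0026 1/uM

-0.0026 1/uM


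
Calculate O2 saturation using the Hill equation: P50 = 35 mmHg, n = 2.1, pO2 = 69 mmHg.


Y = pO2^n / (P50^n + pO2^n)
Y = 69^2.1 / (35^2.1 + 69^2.1)
Y = 80.62%

80.62%


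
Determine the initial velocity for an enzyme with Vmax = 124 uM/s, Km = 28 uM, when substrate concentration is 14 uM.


v = Vmax * [S] / (Km + [S])
v = 124 * 14 / (28 + 14)
v = 41.3333 uM/s

41.3333 uM/s


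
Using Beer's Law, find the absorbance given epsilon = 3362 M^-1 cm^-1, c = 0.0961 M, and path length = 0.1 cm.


A = epsilon * c * l
A = 3362 * 0.0961 * 0.1
A = 32.3088

32.3088


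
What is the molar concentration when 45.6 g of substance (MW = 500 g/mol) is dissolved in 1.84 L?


C = (mass / MW) / volume
C = (45.6 / 500) / 1.84
C = 0.0496 M

0.0496 M


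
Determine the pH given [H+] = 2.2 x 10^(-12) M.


pH = -log10([H+])
pH = -log10(2.2 x 10^(-12))
pH = 11.6576

11.6576


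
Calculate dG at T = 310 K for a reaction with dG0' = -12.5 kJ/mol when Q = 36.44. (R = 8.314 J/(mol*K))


dG = dG0' + RT * ln(Q) / 1000
dG = -12.5 + 8.314 * 310 * ln(36.44) / 1000
dG = -3.2327 kJ/mol

-3.2327 kJ/mol


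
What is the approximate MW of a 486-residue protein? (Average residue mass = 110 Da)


MW = n_residues * 110 Da
MW = 486 * 110
MW = 53460 Da

53460 Da


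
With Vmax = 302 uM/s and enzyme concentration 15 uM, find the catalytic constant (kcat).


kcat = Vmax / [E]t
kcat = 302 / 15
kcat = 20.1333 s^-1

20.1333 s^-1


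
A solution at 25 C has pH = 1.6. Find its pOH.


pOH = 14 - pH
pOH = 14 - 1.6
pOH = 12.4

12.4


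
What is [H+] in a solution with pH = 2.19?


[H+] = 10^(-pH)
[H+] = 10^(-2.19)
[H+] = 0.0065 M

0.0065 M


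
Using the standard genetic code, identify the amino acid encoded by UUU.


Standard genetic code lookup.
Codon UUU -> Phe

Phe


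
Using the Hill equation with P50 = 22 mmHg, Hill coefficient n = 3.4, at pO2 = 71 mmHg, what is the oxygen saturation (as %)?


Y = pO2^n / (P50^n + pO2^n)
Y = 71^3.4 / (22^3.4 + 71^3.4)
Y = 98.17%

98.17%


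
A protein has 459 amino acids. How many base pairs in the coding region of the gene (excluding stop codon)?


Each amino acid = 1 codon = 3 bp
bp = 459 * 3 = 1377 bp

1377 bp


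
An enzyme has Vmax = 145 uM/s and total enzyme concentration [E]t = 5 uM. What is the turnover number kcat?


kcat = Vmax / [E]t
kcat = 145 / 5
kcat = 29.0 s^-1

29.0 s^-1


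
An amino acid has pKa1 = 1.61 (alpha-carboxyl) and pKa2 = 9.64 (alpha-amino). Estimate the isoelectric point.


pI = (pKa1 + pKa2) / 2
pI = (1.61 + 9.64) / 2
pI = 5.625

5.625


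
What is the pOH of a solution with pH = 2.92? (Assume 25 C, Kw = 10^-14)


pOH = 14 - pH
pOH = 14 - 2.92
pOH = 11.08

11.08


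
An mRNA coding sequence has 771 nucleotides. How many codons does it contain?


codons = nucleotides / 3
codons = 771 / 3 = 257

257


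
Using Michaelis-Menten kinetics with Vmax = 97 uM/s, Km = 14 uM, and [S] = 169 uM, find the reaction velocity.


v = Vmax * [S] / (Km + [S])
v = 97 * 169 / (14 + 169)
v = 89.5792 uM/s

89.5792 uM/s


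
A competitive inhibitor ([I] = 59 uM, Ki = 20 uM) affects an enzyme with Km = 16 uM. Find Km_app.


Km_app = Km * (1 + [I]/Ki)
Km_app = 16 * (1 + 59/20)
Km_app = 63.2 uM

63.2 uM


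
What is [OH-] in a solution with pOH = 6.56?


[OH-] = 10^(-pOH)
[OH-] = 10^(-6.56)
[OH-] = 2.754e-07 M

2.754e-07 M


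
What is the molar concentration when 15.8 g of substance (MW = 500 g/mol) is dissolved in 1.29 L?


C = (mass / MW) / volume
C = (15.8 / 500) / 1.29
C = 0.0245 M

0.0245 M


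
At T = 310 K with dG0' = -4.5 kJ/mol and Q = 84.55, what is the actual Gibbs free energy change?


dG = dG0' + RT * ln(Q) / 1000
dG = -4.5 + 8.314 * 310 * ln(84.55) / 1000
dG = 6.9365 kJ/mol

6.9365 kJ/mol


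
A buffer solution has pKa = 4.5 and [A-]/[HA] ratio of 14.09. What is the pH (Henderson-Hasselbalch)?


pH = pKa + log10([A-]/[HA])
pH = 4.5 + log10(14.09)
pH = 5.6489

5.6489


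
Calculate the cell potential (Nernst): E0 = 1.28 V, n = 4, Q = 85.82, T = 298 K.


E = E0 - (RT/nF) * ln(Q)
E = 1.28 - (8.314 * 298 / (4 * 96485)) * ln(85.82)
E = 1.2514 V

1.2514 V


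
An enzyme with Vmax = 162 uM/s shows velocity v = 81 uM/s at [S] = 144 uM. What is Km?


Km = [S] * (Vmax - v) / v
Km = 144 * (162 - 81) / 81
Km = 144.0 uM

144.0 uM


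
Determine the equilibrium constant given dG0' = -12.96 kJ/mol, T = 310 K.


Keq = exp(-dG0 * 1000 / (R * T))
Keq = exp(-(-12.96) * 1000 / (8.314 * 310))
Keq = 152.6946

152.6946


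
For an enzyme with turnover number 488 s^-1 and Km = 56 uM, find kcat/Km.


Catalytic efficiency = kcat / Km
= 488 / 56
= 8.7143 uM^-1*s^-1

8.7143 uM^-1*s^-1


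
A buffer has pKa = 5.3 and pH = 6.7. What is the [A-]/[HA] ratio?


[A-]/[HA] = 10^(pH - pKa)
= 10^(6.7 - 5.3)
= 25.1189

25.1189


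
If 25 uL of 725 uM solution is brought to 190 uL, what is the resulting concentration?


C2 = C1 * V1 / V2
C2 = 725 * 25 / 190
C2 = 95.3947 uM

95.3947 uM


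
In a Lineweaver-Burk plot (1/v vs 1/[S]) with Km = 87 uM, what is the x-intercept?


x-intercept = -1/Km
= -1/87
= -0.0115 1/uM

-0.0115 1/uM


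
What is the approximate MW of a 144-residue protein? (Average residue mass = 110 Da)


MW = n_residues * 110 Da
MW = 144 * 110
MW = 15840 Da

15840 Da


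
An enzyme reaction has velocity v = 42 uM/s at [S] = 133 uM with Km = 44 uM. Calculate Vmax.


Vmax = v * (Km + [S]) / [S]
Vmax = 42 * (44 + 133) / 133
Vmax = 55.8947 uM/s

55.8947 uM/s


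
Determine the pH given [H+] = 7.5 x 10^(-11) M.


pH = -log10([H+])
pH = -log10(7.5 x 10^(-11))
pH = 10.1249

10.1249


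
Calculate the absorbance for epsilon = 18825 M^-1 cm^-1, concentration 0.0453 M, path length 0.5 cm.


A = epsilon * c * l
A = 18825 * 0.0453 * 0.5
A = 426.3863

426.3863


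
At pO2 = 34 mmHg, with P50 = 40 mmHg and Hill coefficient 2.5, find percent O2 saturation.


Y = pO2^n / (P50^n + pO2^n)
Y = 34^2.5 / (40^2.5 + 34^2.5)
Y = 39.98%

39.98%


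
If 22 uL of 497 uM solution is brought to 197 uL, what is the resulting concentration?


C2 = C1 * V1 / V2
C2 = 497 * 22 / 197
C2 = 55.5025 uM

55.5025 uM


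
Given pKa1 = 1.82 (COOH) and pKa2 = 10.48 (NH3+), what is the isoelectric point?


pI = (pKa1 + pKa2) / 2
pI = (1.82 + 10.48) / 2
pI = 6.15

6.15


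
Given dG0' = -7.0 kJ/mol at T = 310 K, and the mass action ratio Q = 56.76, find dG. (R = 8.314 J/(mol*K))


dG = dG0' + RT * ln(Q) / 1000
dG = -7.0 + 8.314 * 310 * ln(56.76) / 1000
dG = 3.4094 kJ/mol

3.4094 kJ/mol


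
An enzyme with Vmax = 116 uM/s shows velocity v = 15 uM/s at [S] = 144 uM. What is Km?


Km = [S] * (Vmax - v) / v
Km = 144 * (116 - 15) / 15
Km = 969.6 uM

969.6 uM


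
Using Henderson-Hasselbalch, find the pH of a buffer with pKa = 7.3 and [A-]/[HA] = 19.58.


pH = pKa + log10([A-]/[HA])
pH = 7.3 + log10(19.58)
pH = 8.5918

8.5918


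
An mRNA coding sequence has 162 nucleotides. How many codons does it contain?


codons = nucleotides / 3
codons = 162 / 3 = 54

54


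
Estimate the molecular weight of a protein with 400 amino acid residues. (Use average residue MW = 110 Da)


MW = n_residues * 110 Da
MW = 400 * 110
MW = 44000 Da

44000 Da


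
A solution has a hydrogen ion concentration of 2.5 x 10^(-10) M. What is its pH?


pH = -log10([H+])
pH = -log10(2.5 x 10^(-10))
pH = 9.6021

9.6021


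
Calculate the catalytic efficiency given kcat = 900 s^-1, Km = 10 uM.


Catalytic efficiency = kcat / Km
= 900 / 10
= 90.0 uM^-1*s^-1

90.0 uM^-1*s^-1


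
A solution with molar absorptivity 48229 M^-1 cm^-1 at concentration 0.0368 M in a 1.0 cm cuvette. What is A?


A = epsilon * c * l
A = 48229 * 0.0368 * 1.0
A = 1774.8272

1774.8272


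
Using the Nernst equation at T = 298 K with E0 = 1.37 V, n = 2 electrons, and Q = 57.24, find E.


E = E0 - (RT/nF) * ln(Q)
E = 1.37 - (8.314 * 298 / (2 * 96485)) * ln(57.24)
E = 1.318 V

1.318 V


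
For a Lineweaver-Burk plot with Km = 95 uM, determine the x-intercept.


x-intercept = -1/Km
= -1/95
= -0.0105 1/uM

-0.0105 1/uM


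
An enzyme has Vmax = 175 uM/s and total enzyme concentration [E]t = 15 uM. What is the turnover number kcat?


kcat = Vmax / [E]t
kcat = 175 / 15
kcat = 11.6667 s^-1

11.6667 s^-1


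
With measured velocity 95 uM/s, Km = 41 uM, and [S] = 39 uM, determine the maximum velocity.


Vmax = v * (Km + [S]) / [S]
Vmax = 95 * (41 + 39) / 39
Vmax = 194.8718 uM/s

194.8718 uM/s


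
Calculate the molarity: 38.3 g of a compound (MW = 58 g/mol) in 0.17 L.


C = (mass / MW) / volume
C = (38.3 / 58) / 0.17
C = 3.8844 M

3.8844 M


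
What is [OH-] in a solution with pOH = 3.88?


[OH-] = 10^(-pOH)
[OH-] = 10^(-3.88)
[OH-] = 1.318e-04 M

1.318e-04 M


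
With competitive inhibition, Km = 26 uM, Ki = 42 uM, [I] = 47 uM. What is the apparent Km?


Km_app = Km * (1 + [I]/Ki)
Km_app = 26 * (1 + 47/42)
Km_app = 55.0952 uM

55.0952 uM


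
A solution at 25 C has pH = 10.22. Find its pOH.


pOH = 14 - pH
pOH = 14 - 10.22
pOH = 3.78

3.78


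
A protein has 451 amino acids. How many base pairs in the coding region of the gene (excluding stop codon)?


Each amino acid = 1 codon = 3 bp
bp = 451 * 3 = 1353 bp

1353 bp


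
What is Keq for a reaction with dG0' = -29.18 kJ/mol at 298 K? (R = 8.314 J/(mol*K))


Keq = exp(-dG0 * 1000 / (R * T))
Keq = exp(-(-29.18) * 1000 / (8.314 * 298))
Keq = 130308.4669

130308.4669


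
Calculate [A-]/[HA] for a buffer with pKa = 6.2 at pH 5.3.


[A-]/[HA] = 10^(pH - pKa)
= 10^(5.3 - 6.2)
= 0.1259

0.1259


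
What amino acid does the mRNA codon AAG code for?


Standard genetic code lookup.
Codon AAG -> Lys

Lys


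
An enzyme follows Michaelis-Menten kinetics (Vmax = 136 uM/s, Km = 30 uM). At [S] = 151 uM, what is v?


v = Vmax * [S] / (Km + [S])
v = 136 * 151 / (30 + 151)
v = 113.4586 uM/s

113.4586 uM/s


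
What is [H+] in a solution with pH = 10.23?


[H+] = 10^(-pH)
[H+] = 10^(-10.23)
[H+] = 5.888e-11 M

5.888e-11 M


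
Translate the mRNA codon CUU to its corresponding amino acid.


Standard genetic code lookup.
Codon CUU -> Leu

Leu


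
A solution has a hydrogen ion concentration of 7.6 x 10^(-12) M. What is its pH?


pH = -log10([H+])
pH = -log10(7.6 x 10^(-12))
pH = 11.1192

11.1192


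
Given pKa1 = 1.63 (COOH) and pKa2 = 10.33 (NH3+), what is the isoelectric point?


pI = (pKa1 + pKa2) / 2
pI = (1.63 + 10.33) / 2
pI = 5.98

5.98


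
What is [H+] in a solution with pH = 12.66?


[H+] = 10^(-pH)
[H+] = 10^(-12.66)
[H+] = 2.188e-13 M

2.188e-13 M


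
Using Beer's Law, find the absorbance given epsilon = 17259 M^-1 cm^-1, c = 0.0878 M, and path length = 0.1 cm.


A = epsilon * c * l
A = 17259 * 0.0878 * 0.1
A = 151.534

151.534


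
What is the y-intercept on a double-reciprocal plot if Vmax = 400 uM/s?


y-intercept = 1/Vmax
= 1/400
= 0.0025 s/uM

0.0025 s/uM


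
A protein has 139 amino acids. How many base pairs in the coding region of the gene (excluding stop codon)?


Each amino acid = 1 codon = 3 bp
bp = 139 * 3 = 417 bp

417 bp


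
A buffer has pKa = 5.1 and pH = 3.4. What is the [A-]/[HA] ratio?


[A-]/[HA] = 10^(pH - pKa)
= 10^(3.4 - 5.1)
= 0.02

0.02


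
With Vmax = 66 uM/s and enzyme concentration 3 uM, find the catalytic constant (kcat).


kcat = Vmax / [E]t
kcat = 66 / 3
kcat = 22.0 s^-1

22.0 s^-1


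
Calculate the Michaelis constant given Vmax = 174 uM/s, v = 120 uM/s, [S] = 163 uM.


Km = [S] * (Vmax - v) / v
Km = 163 * (174 - 120) / 120
Km = 73.35 uM

73.35 uM


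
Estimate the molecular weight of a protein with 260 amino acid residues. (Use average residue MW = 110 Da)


MW = n_residues * 110 Da
MW = 260 * 110
MW = 28600 Da

28600 Da


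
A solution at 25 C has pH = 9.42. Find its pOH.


pOH = 14 - pH
pOH = 14 - 9.42
pOH = 4.58

4.58


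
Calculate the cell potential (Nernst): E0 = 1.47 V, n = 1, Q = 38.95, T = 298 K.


E = E0 - (RT/nF) * ln(Q)
E = 1.47 - (8.314 * 298 / (1 * 96485)) * ln(38.95)
E = 1.376 V

1.376 V


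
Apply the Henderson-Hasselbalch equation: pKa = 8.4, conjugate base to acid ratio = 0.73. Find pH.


pH = pKa + log10([A-]/[HA])
pH = 8.4 + log10(0.73)
pH = 8.2633

8.2633


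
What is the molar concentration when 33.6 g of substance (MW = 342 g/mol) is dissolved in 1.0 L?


C = (mass / MW) / volume
C = (33.6 / 342) / 1.0
C = 0.0982 M

0.0982 M


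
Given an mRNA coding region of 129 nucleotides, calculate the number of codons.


codons = nucleotides / 3
codons = 129 / 3 = 43

43


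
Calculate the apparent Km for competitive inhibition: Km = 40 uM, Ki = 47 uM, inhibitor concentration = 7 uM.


Km_app = Km * (1 + [I]/Ki)
Km_app = 40 * (1 + 7/47)
Km_app = 45.9574 uM

45.9574 uM


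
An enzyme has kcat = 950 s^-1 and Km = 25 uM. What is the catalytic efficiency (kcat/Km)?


Catalytic efficiency = kcat / Km
= 950 / 25
= 38.0 uM^-1*s^-1

38.0 uM^-1*s^-1


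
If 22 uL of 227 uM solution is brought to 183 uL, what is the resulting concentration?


C2 = C1 * V1 / V2
C2 = 227 * 22 / 183
C2 = 27.2896 uM

27.2896 uM


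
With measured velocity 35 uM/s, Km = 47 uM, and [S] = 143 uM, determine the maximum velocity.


Vmax = v * (Km + [S]) / [S]
Vmax = 35 * (47 + 143) / 143
Vmax = 46.5035 uM/s

46.5035 uM/s


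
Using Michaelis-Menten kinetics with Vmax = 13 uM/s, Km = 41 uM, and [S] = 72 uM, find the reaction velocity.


v = Vmax * [S] / (Km + [S])
v = 13 * 72 / (41 + 72)
v = 8.2832 uM/s

8.2832 uM/s


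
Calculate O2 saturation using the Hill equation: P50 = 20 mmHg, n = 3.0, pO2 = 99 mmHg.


Y = pO2^n / (P50^n + pO2^n)
Y = 99^3.0 / (20^3.0 + 99^3.0)
Y = 99.18%

99.18%


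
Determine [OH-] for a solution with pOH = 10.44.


[OH-] = 10^(-pOH)
[OH-] = 10^(-10.44)
[OH-] = 3.631e-11 M

3.631e-11 M


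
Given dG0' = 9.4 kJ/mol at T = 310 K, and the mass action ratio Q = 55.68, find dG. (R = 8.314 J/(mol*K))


dG = dG0' + RT * ln(Q) / 1000
dG = 9.4 + 8.314 * 310 * ln(55.68) / 1000
dG = 19.7599 kJ/mol

19.7599 kJ/mol


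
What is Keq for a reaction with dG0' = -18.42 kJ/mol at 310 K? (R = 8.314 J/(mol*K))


Keq = exp(-dG0 * 1000 / (R * T))
Keq = exp(-(-18.42) * 1000 / (8.314 * 310))
Keq = 1270.1667

1270.1667


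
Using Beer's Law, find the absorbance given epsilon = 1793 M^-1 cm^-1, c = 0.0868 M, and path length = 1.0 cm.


A = epsilon * c * l
A = 1793 * 0.0868 * 1.0
A = 155.6324

155.6324


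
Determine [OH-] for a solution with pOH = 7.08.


[OH-] = 10^(-pOH)
[OH-] = 10^(-7.08)
[OH-] = 8.318e-08 M

8.318e-08 M


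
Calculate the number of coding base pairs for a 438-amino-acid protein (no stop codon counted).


Each amino acid = 1 codon = 3 bp
bp = 438 * 3 = 1314 bp

1314 bp


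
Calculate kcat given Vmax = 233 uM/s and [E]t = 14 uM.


kcat = Vmax / [E]t
kcat = 233 / 14
kcat = 16.6429 s^-1

16.6429 s^-1


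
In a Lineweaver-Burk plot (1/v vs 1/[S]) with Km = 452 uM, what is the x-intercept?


x-intercept = -1/Km
= -1/452
= -0.0022 1/uM

-0.0022 1/uM


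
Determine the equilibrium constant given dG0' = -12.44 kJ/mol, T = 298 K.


Keq = exp(-dG0 * 1000 / (R * T))
Keq = exp(-(-12.44) * 1000 / (8.314 * 298))
Keq = 151.5696

151.5696


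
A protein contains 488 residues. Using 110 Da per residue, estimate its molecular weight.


MW = n_residues * 110 Da
MW = 488 * 110
MW = 53680 Da

53680 Da


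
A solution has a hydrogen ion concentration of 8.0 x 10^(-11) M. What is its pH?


pH = -log10([H+])
pH = -log10(8.0 x 10^(-11))
pH = 10.0969

10.0969


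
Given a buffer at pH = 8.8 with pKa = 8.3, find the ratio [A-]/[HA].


[A-]/[HA] = 10^(pH - pKa)
= 10^(8.8 - 8.3)
= 3.1623

3.1623


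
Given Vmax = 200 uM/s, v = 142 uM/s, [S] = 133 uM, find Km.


Km = [S] * (Vmax - v) / v
Km = 133 * (200 - 142) / 142
Km = 54.3239 uM

54.3239 uM


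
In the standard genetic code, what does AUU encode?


Standard genetic code lookup.
Codon AUU -> Ile

Ile


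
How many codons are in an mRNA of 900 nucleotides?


codons = nucleotides / 3
codons = 900 / 3 = 300

300


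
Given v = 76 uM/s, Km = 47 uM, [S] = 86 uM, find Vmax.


Vmax = v * (Km + [S]) / [S]
Vmax = 76 * (47 + 86) / 86
Vmax = 117.5349 uM/s

117.5349 uM/s


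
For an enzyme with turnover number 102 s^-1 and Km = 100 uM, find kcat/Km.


Catalytic efficiency = kcat / Km
= 102 / 100
= 1.02 uM^-1*s^-1

1.02 uM^-1*s^-1


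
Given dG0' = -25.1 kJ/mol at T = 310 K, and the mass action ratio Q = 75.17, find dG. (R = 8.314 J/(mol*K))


dG = dG0' + RT * ln(Q) / 1000
dG = -25.1 + 8.314 * 310 * ln(75.17) / 1000
dG = -13.9665 kJ/mol

-13.9665 kJ/mol


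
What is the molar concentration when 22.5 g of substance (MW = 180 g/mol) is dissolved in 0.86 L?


C = (mass / MW) / volume
C = (22.5 / 180) / 0.86
C = 0.1453 M

0.1453 M


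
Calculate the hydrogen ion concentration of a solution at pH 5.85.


[H+] = 10^(-pH)
[H+] = 10^(-5.85)
[H+] = 1.413e-06 M

1.413e-06 M


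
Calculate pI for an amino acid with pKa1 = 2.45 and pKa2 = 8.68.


pI = (pKa1 + pKa2) / 2
pI = (2.45 + 8.68) / 2
pI = 5.565

5.565


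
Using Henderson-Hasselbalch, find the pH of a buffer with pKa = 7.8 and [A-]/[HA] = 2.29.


pH = pKa + log10([A-]/[HA])
pH = 7.8 + log10(2.29)
pH = 8.1598

8.1598


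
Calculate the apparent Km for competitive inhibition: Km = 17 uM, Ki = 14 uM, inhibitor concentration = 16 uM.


Km_app = Km * (1 + [I]/Ki)
Km_app = 17 * (1 + 16/14)
Km_app = 36.4286 uM

36.4286 uM


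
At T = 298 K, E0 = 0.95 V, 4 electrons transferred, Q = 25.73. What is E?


E = E0 - (RT/nF) * ln(Q)
E = 0.95 - (8.314 * 298 / (4 * 96485)) * ln(25.73)
E = 0.9292 V

0.9292 V


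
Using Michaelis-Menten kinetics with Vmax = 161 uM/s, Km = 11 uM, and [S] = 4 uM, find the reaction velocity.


v = Vmax * [S] / (Km + [S])
v = 161 * 4 / (11 + 4)
v = 42.9333 uM/s

42.9333 uM/s


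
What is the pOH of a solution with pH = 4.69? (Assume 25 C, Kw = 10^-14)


pOH = 14 - pH
pOH = 14 - 4.69
pOH = 9.31

9.31


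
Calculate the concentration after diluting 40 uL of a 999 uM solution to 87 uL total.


C2 = C1 * V1 / V2
C2 = 999 * 40 / 87
C2 = 459.3103 uM

459.3103 uM


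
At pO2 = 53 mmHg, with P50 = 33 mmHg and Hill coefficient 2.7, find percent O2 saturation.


Y = pO2^n / (P50^n + pO2^n)
Y = 53^2.7 / (33^2.7 + 53^2.7)
Y = 78.23%

78.23%


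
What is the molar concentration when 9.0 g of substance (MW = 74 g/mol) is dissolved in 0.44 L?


C = (mass / MW) / volume
C = (9.0 / 74) / 0.44
C = 0.2764 M

0.2764 M


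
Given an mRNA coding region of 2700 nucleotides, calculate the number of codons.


codons = nucleotides / 3
codons = 2700 / 3 = 900

900


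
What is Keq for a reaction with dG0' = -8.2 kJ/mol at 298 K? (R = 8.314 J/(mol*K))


Keq = exp(-dG0 * 1000 / (R * T))
Keq = exp(-(-8.2) * 1000 / (8.314 * 298))
Keq = 27.3767

27.3767


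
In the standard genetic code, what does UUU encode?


Standard genetic code lookup.
Codon UUU -> Phe

Phe


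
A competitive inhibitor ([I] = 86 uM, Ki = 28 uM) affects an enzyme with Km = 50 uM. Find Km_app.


Km_app = Km * (1 + [I]/Ki)
Km_app = 50 * (1 + 86/28)
Km_app = 203.5714 uM

203.5714 uM


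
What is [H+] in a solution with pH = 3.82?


[H+] = 10^(-pH)
[H+] = 10^(-3.82)
[H+] = 1.514e-04 M

1.514e-04 M


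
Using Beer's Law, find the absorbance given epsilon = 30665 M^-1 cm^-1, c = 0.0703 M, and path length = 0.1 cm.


A = epsilon * c * l
A = 30665 * 0.0703 * 0.1
A = 215.575

215.575


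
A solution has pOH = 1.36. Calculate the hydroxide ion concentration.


[OH-] = 10^(-pOH)
[OH-] = 10^(-1.36)
[OH-] = 0.0437 M

0.0437 M


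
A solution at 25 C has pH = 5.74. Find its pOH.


pOH = 14 - pH
pOH = 14 - 5.74
pOH = 8.26

8.26


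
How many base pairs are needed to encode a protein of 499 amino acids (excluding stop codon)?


Each amino acid = 1 codon = 3 bp
bp = 499 * 3 = 1497 bp

1497 bp


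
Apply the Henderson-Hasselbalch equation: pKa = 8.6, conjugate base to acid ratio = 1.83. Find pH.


pH = pKa + log10([A-]/[HA])
pH = 8.6 + log10(1.83)
pH = 8.8625

8.8625


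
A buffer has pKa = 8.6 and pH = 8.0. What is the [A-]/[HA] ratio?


[A-]/[HA] = 10^(pH - pKa)
= 10^(8.0 - 8.6)
= 0.2512

0.2512


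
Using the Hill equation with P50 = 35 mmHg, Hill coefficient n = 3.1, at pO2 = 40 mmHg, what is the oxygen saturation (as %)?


Y = pO2^n / (P50^n + pO2^n)
Y = 40^3.1 / (35^3.1 + 40^3.1)
Y = 60.2%

60.2%


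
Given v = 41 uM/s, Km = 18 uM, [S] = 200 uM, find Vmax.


Vmax = v * (Km + [S]) / [S]
Vmax = 41 * (18 + 200) / 200
Vmax = 44.69 uM/s

44.69 uM/s


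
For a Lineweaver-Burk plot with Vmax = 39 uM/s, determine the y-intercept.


y-intercept = 1/Vmax
= 1/39
= 0.0256 s/uM

0.0256 s/uM


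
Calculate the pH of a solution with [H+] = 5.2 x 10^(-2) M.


pH = -log10([H+])
pH = -log10(5.2 x 10^(-2))
pH = 1.284

1.284


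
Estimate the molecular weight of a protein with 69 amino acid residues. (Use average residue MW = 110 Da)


MW = n_residues * 110 Da
MW = 69 * 110
MW = 7590 Da

7590 Da


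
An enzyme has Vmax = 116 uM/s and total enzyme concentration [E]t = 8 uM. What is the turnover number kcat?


kcat = Vmax / [E]t
kcat = 116 / 8
kcat = 14.5 s^-1

14.5 s^-1


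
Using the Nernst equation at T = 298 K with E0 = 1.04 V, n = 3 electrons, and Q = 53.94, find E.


E = E0 - (RT/nF) * ln(Q)
E = 1.04 - (8.314 * 298 / (3 * 96485)) * ln(53.94)
E = 1.0059 V

1.0059 V


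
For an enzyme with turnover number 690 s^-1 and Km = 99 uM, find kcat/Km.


Catalytic efficiency = kcat / Km
= 690 / 99
= 6.9697 uM^-1*s^-1

6.9697 uM^-1*s^-1


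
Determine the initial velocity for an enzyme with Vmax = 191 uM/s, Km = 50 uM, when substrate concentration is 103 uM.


v = Vmax * [S] / (Km + [S])
v = 191 * 103 / (50 + 103)
v = 128.5817 uM/s

128.5817 uM/s


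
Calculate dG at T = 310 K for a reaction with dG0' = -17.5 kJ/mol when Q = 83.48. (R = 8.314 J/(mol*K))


dG = dG0' + RT * ln(Q) / 1000
dG = -17.5 + 8.314 * 310 * ln(83.48) / 1000
dG = -6.0963 kJ/mol

-6.0963 kJ/mol


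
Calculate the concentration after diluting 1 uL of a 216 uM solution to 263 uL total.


C2 = C1 * V1 / V2
C2 = 216 * 1 / 263
C2 = 0.8213 uM

0.8213 uM


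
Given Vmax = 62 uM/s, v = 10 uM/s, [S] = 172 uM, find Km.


Km = [S] * (Vmax - v) / v
Km = 172 * (62 - 10) / 10
Km = 894.4 uM

894.4 uM


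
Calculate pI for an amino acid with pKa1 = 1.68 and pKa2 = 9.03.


pI = (pKa1 + pKa2) / 2
pI = (1.68 + 9.03) / 2
pI = 5.355

5.355


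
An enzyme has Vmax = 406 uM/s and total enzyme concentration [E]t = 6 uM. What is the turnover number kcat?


kcat = Vmax / [E]t
kcat = 406 / 6
kcat = 67.6667 s^-1

67.6667 s^-1


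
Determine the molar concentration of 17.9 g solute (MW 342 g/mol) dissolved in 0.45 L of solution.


C = (mass / MW) / volume
C = (17.9 / 342) / 0.45
C = 0.1163 M

0.1163 M


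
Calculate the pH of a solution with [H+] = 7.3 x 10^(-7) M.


pH = -log10([H+])
pH = -log10(7.3 x 10^(-7))
pH = 6.1367

6.1367


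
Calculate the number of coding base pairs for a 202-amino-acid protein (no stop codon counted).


Each amino acid = 1 codon = 3 bp
bp = 202 * 3 = 606 bp

606 bp


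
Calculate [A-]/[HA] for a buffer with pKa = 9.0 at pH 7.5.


[A-]/[HA] = 10^(pH - pKa)
= 10^(7.5 - 9.0)
= 0.0316

0.0316


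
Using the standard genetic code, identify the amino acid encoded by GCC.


Standard genetic code lookup.
Codon GCC -> Ala

Ala


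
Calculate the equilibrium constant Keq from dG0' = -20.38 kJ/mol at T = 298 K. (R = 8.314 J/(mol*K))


Keq = exp(-dG0 * 1000 / (R * T))
Keq = exp(-(-20.38) * 1000 / (8.314 * 298))
Keq = 3736.0914

3736.0914


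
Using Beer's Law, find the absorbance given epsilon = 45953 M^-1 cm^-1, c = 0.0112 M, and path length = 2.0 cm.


A = epsilon * c * l
A = 45953 * 0.0112 * 2.0
A = 1029.3472

1029.3472


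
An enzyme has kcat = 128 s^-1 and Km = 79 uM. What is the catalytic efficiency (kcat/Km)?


Catalytic efficiency = kcat / Km
= 128 / 79
= 1.6203 uM^-1*s^-1

1.6203 uM^-1*s^-1


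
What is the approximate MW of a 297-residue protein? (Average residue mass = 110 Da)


MW = n_residues * 110 Da
MW = 297 * 110
MW = 32670 Da

32670 Da


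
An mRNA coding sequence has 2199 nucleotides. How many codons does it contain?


codons = nucleotides / 3
codons = 2199 / 3 = 733

733


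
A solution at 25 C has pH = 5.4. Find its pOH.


pOH = 14 - pH
pOH = 14 - 5.4
pOH = 8.6

8.6


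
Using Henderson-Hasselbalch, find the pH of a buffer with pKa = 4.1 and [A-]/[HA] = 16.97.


pH = pKa + log10([A-]/[HA])
pH = 4.1 + log10(16.97)
pH = 5.3297

5.3297


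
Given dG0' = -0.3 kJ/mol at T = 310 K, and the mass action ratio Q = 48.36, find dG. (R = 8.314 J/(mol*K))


dG = dG0' + RT * ln(Q) / 1000
dG = -0.3 + 8.314 * 310 * ln(48.36) / 1000
dG = 9.6967 kJ/mol

9.6967 kJ/mol


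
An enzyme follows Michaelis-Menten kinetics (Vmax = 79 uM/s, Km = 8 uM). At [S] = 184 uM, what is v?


v = Vmax * [S] / (Km + [S])
v = 79 * 184 / (8 + 184)
v = 75.7083 uM/s

75.7083 uM/s


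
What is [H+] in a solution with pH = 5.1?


[H+] = 10^(-pH)
[H+] = 10^(-5.1)
[H+] = 7.943e-06 M

7.943e-06 M


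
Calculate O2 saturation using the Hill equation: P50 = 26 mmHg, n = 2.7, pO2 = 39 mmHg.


Y = pO2^n / (P50^n + pO2^n)
Y = 39^2.7 / (26^2.7 + 39^2.7)
Y = 74.93%

74.93%


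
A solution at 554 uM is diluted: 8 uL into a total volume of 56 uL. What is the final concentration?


C2 = C1 * V1 / V2
C2 = 554 * 8 / 56
C2 = 79.1429 uM

79.1429 uM


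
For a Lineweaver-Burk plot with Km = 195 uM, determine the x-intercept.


x-intercept = -1/Km
= -1/195
= -0.0051 1/uM

-0.0051 1/uM


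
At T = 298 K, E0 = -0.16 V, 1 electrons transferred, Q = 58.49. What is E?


E = E0 - (RT/nF) * ln(Q)
E = -0.16 - (8.314 * 298 / (1 * 96485)) * ln(58.49)
E = -0.2645 V

-0.2645 V


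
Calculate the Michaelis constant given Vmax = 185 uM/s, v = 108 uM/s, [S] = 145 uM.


Km = [S] * (Vmax - v) / v
Km = 145 * (185 - 108) / 108
Km = 103.3796 uM

103.3796 uM


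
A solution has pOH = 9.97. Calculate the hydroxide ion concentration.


[OH-] = 10^(-pOH)
[OH-] = 10^(-9.97)
[OH-] = 1.072e-10 M

1.072e-10 M


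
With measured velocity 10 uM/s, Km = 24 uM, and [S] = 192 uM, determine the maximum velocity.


Vmax = v * (Km + [S]) / [S]
Vmax = 10 * (24 + 192) / 192
Vmax = 11.25 uM/s

11.25 uM/s


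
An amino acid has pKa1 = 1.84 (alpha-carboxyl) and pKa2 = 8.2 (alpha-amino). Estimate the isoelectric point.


pI = (pKa1 + pKa2) / 2
pI = (1.84 + 8.2) / 2
pI = 5.02

5.02


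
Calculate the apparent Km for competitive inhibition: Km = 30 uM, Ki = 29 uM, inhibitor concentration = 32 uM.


Km_app = Km * (1 + [I]/Ki)
Km_app = 30 * (1 + 32/29)
Km_app = 63.1034 uM

63.1034 uM


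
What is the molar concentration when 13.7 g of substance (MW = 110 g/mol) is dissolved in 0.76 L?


C = (mass / MW) / volume
C = (13.7 / 110) / 0.76
C = 0.1639 M

0.1639 M


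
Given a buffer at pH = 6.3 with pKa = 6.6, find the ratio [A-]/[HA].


[A-]/[HA] = 10^(pH - pKa)
= 10^(6.3 - 6.6)
= 0.5012

0.5012


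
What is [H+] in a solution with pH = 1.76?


[H+] = 10^(-pH)
[H+] = 10^(-1.76)
[H+] = 0.0174 M

0.0174 M


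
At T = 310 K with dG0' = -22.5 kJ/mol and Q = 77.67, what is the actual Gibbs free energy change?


dG = dG0' + RT * ln(Q) / 1000
dG = -22.5 + 8.314 * 310 * ln(77.67) / 1000
dG = -11.2822 kJ/mol

-11.2822 kJ/mol


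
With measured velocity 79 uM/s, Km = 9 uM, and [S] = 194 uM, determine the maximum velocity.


Vmax = v * (Km + [S]) / [S]
Vmax = 79 * (9 + 194) / 194
Vmax = 82.6649 uM/s

82.6649 uM/s


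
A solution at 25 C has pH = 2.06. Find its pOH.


pOH = 14 - pH
pOH = 14 - 2.06
pOH = 11.94

11.94


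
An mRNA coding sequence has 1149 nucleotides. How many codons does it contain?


codons = nucleotides / 3
codons = 1149 / 3 = 383

383


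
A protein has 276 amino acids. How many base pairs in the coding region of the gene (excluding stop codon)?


Each amino acid = 1 codon = 3 bp
bp = 276 * 3 = 828 bp

828 bp


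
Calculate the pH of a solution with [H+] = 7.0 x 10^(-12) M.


pH = -log10([H+])
pH = -log10(7.0 x 10^(-12))
pH = 11.1549

11.1549


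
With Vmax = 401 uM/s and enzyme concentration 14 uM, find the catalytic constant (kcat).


kcat = Vmax / [E]t
kcat = 401 / 14
kcat = 28.6429 s^-1

28.6429 s^-1


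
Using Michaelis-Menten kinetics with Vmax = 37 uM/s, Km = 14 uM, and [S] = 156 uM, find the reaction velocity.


v = Vmax * [S] / (Km + [S])
v = 37 * 156 / (14 + 156)
v = 33.9529 uM/s

33.9529 uM/s


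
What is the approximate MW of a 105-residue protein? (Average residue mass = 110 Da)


MW = n_residues * 110 Da
MW = 105 * 110
MW = 11550 Da

11550 Da


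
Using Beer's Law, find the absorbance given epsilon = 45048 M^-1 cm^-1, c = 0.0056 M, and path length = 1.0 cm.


A = epsilon * c * l
A = 45048 * 0.0056 * 1.0
A = 252.2688

252.2688


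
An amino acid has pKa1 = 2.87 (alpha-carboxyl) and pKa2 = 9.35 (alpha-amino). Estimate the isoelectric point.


pI = (pKa1 + pKa2) / 2
pI = (2.87 + 9.35) / 2
pI = 6.11

6.11


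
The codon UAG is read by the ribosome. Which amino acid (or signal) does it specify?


Standard genetic code lookup.
Codon UAG -> Stop

Stop


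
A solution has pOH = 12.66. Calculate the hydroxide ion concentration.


[OH-] = 10^(-pOH)
[OH-] = 10^(-12.66)
[OH-] = 2.188e-13 M

2.188e-13 M


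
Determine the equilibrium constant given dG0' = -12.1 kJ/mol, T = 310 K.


Keq = exp(-dG0 * 1000 / (R * T))
Keq = exp(-(-12.1) * 1000 / (8.314 * 310))
Keq = 109.3729

109.3729


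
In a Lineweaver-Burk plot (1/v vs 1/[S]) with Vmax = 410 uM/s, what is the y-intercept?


y-intercept = 1/Vmax
= 1/410
= 0.0024 s/uM

0.0024 s/uM


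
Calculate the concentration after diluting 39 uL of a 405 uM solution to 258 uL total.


C2 = C1 * V1 / V2
C2 = 405 * 39 / 258
C2 = 61.2209 uM

61.2209 uM


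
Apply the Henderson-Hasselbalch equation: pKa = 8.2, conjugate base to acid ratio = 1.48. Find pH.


pH = pKa + log10([A-]/[HA])
pH = 8.2 + log10(1.48)
pH = 8.3703

8.3703


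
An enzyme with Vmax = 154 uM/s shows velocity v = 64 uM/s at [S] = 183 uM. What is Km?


Km = [S] * (Vmax - v) / v
Km = 183 * (154 - 64) / 64
Km = 257.3438 uM

257.3438 uM


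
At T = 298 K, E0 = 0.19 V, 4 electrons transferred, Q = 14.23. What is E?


E = E0 - (RT/nF) * ln(Q)
E = 0.19 - (8.314 * 298 / (4 * 96485)) * ln(14.23)
E = 0.173 V

0.173 V


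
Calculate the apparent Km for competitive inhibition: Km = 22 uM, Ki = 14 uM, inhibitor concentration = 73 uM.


Km_app = Km * (1 + [I]/Ki)
Km_app = 22 * (1 + 73/14)
Km_app = 136.7143 uM

136.7143 uM


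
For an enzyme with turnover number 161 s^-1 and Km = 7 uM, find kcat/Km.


Catalytic efficiency = kcat / Km
= 161 / 7
= 23.0 uM^-1*s^-1

23.0 uM^-1*s^-1


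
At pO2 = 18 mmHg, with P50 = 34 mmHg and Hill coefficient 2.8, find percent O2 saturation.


Y = pO2^n / (P50^n + pO2^n)
Y = 18^2.8 / (34^2.8 + 18^2.8)
Y = 14.42%

14.42%


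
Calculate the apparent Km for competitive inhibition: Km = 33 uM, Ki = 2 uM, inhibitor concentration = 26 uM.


Km_app = Km * (1 + [I]/Ki)
Km_app = 33 * (1 + 26/2)
Km_app = 462.0 uM

462.0 uM


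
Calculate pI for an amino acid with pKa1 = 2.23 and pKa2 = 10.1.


pI = (pKa1 + pKa2) / 2
pI = (2.23 + 10.1) / 2
pI = 6.165

6.165
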